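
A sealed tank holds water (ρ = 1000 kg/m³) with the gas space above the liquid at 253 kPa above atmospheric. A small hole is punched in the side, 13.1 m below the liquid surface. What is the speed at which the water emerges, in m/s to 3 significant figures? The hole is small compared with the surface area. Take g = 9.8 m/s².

27.6 m/s

Take point 1 at the surface (v₁ ≈ 0) and point 2 at the hole (at atmospheric pressure). Bernoulli: P₁ + ρg h = P_atm + ½ρv₂².
With P₁ − P_atm = 253000 Pa, v₂ = √(2gh + 2ΔP/ρ) = √(2·9.8·13.1 + 2·253000/1000) = 27.6 m/s.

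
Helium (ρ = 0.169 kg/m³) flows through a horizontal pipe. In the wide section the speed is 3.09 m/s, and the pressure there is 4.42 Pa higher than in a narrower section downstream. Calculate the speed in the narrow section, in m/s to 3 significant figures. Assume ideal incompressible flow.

With h₁ = h₂, rearranging Bernoulli gives v₂ = √(v₁² + 2ΔP/ρ).
v₂ = √(3.09² + 2·4.42/0.169) = √(9.55 + 52.3) = 7.86 m/s.

v₂ = 7.86 m/s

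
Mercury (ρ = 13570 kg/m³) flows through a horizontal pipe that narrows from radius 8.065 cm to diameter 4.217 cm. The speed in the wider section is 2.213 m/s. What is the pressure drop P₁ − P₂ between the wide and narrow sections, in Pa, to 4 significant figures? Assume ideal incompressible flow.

ΔP ≈ 7079000 Pa

The volume flow rate is constant, so v₂ = (A₁/A₂)v₁ = (204.3/13.97)·2.213 = 32.38 m/s.
Bernoulli (h₁ = h₂): P₁ − P₂ = ½ρ(v₂² − v₁²).
P₁ − P₂ = ½·13570·(32.38² − 2.213²) = ½·13570·1043 = 7079000 Pa.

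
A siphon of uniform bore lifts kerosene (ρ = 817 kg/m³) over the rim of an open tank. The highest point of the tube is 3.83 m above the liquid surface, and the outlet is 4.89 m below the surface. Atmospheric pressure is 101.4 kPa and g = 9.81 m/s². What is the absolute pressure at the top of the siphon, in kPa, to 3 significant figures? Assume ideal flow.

Bernoulli surface→outlet gives ½v² = g·h_out, so v = √(2·9.81·4.89) = 9.79 m/s.
Continuity keeps v the same throughout the tube; from surface to crest, P_atm + 0 = P_top + ½ρv² + ρg·h_top.
P_top = 101400 − ½·817·9.79² − 817·9.81·3.83 = 31500 Pa.

31.5 kPa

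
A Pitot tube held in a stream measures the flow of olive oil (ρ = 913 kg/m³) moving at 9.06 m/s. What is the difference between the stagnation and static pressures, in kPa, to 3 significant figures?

Bernoulli between the free stream and the stagnation point: ½ρv² = P_stag − P_static.
ΔP = ½·913·9.06² = 37500 Pa.

ΔP = 37.5 kPa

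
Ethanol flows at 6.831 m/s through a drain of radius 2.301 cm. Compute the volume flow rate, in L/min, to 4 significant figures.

Q = A·v = 0.001663 m² × 6.831 m/s = 0.01136 m³/s.
Converting: 0.01136 m³/s × 60000 = 681.7 L/min.

681.7 L/min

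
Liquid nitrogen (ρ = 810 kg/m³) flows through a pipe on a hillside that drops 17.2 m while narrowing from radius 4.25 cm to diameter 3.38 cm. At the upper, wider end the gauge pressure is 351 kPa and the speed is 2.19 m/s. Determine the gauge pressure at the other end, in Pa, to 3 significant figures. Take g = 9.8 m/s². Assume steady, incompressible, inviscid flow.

Continuity gives A₁v₁ = A₂v₂, so v₂ = (56.7 cm²)/(8.97 cm²) × 2.19 m/s = 13.8 m/s.
Applying Bernoulli between the two ends and solving for P₂: P₂ = P₁ + ½ρ(v₁² − v₂²) − ρgΔh.
P₂ = 351000 + ½·810·(2.19² − 13.8²) − 810·9.8·(−17.2) = 351000 + (-75700) − (-137000) = 412000 Pa.

P₂ ≈ 412000 Pa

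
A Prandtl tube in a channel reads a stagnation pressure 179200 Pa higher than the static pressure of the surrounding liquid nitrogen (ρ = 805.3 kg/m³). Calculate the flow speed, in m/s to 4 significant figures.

Bernoulli between the free stream and the stagnation point: ½ρv² = P_stag − P_static.
v = √(2ΔP/ρ) = √(2·179200/805.3) = 21.10 m/s.

v = 21.10 m/s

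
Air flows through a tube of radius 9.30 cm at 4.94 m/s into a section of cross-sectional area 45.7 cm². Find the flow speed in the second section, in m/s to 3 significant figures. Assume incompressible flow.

v₂ ≈ 29.4 m/s

Continuity gives A₁v₁ = A₂v₂, so v₂ = (272 cm²)/(45.7 cm²) × 4.94 m/s = 29.4 m/s.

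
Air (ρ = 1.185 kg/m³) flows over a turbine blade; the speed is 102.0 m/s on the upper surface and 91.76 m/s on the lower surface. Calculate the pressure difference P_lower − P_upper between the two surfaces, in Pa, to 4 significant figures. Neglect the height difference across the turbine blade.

With negligible Δh, P + ½ρv² is constant, so P_low − P_up = ½ρ(v_up² − v_low²).
ΔP = ½·1.185·(102.0² − 91.76²) = 1176 Pa.

1176 Pa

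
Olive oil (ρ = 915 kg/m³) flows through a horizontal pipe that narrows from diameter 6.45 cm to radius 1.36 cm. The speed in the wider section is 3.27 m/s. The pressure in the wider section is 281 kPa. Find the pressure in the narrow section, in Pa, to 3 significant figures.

131000 Pa

The volume flow rate is constant, so v₂ = (A₁/A₂)v₁ = (32.7/5.81)·3.27 = 18.4 m/s.
Along the horizontal streamline, P + ½ρv² is constant.
P₂ = P₁ − ½ρ(v₂² − v₁²) = 281000 − ½·915·(18.4² − 3.27²) = 281000 − 150000 = 131000 Pa.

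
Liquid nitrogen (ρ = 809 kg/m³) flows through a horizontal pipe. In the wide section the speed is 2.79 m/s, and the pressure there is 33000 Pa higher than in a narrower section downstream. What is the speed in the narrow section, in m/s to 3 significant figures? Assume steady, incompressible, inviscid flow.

With h₁ = h₂, rearranging Bernoulli gives v₂ = √(v₁² + 2ΔP/ρ).
v₂ = √(2.79² + 2·33000/809) = √(7.78 + 81.6) = 9.45 m/s.

v₂ = 9.45 m/s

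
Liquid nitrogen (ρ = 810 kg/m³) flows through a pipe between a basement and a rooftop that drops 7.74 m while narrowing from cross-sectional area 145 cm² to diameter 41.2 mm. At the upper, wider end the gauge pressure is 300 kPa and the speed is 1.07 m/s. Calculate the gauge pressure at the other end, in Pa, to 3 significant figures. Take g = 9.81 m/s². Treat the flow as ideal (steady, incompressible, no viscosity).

P₂ ≈ 307000 Pa

Mass conservation (A₁v₁ = A₂v₂) gives v₂ = 1.07 × 145/13.3 = 11.6 m/s.
Energy conservation along the streamline gives P₂ = P₁ − ½ρ(v₂² − v₁²) − ρg(h₂ − h₁).
P₂ = 300000 + ½·810·(1.07² − 11.6²) − 810·9.81·(−7.74) = 300000 + (-54400) − (-61500) = 307000 Pa.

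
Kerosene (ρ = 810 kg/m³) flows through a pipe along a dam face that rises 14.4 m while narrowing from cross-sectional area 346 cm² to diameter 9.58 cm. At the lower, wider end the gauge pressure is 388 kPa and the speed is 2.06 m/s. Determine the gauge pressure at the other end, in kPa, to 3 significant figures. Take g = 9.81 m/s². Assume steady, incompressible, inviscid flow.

P₂ = 236 kPa

Continuity gives A₁v₁ = A₂v₂, so v₂ = (346 cm²)/(72.1 cm²) × 2.06 m/s = 9.89 m/s.
Applying Bernoulli between the two ends and solving for P₂: P₂ = P₁ + ½ρ(v₁² − v₂²) − ρgΔh.
P₂ = 388000 + ½·810·(2.06² − 9.89²) − 810·9.81·(+14.4) = 388000 + (-37900) − (114000) = 236000 Pa.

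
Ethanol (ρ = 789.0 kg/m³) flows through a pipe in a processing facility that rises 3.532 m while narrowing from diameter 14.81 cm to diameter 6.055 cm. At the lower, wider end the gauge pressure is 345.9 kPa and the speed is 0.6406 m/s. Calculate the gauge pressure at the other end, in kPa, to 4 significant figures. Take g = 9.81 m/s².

P₂ ≈ 312.9 kPa

By continuity, v₂ = v₁·A₁/A₂ = 0.6406·(172.3/28.80) = 3.832 m/s.
Energy conservation along the streamline gives P₂ = P₁ − ½ρ(v₂² − v₁²) − ρg(h₂ − h₁).
P₂ = 345900 + ½·789.0·(0.6406² − 3.832²) − 789.0·9.81·(+3.532) = 345900 + (-5632) − (27340) = 312900 Pa.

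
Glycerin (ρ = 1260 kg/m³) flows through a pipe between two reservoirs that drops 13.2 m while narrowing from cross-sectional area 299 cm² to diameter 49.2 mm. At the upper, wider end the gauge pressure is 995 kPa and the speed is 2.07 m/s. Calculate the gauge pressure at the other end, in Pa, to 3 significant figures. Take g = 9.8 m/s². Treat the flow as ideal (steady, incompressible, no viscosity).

P₂ ≈ 493000 Pa

By continuity, v₂ = v₁·A₁/A₂ = 2.07·(299/19.0) = 32.6 m/s.
Applying Bernoulli between the two ends and solving for P₂: P₂ = P₁ + ½ρ(v₁² − v₂²) − ρgΔh.
P₂ = 995000 + ½·1260·(2.07² − 32.6²) − 1260·9.8·(−13.2) = 995000 + (-665000) − (-163000) = 493000 Pa.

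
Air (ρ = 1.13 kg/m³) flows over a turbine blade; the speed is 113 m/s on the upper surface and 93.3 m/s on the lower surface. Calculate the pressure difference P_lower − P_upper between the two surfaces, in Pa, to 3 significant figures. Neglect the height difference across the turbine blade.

ΔP ≈ 2300 Pa

The pressure is lower where the speed is higher: ΔP = ½ρ(v_up² − v_low²).
ΔP = ½·1.13·(113² − 93.3²) = 2300 Pa.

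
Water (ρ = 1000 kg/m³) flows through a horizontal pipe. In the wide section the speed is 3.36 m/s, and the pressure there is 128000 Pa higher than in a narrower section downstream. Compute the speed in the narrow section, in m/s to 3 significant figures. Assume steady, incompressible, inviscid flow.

Along the level pipe P + ½ρv² is conserved, hence v₂² = v₁² + 2(P₁ − P₂)/ρ.
v₂ = √(3.36² + 2·128000/1000) = √(11.3 + 256) = 16.3 m/s.

v₂ = 16.3 m/s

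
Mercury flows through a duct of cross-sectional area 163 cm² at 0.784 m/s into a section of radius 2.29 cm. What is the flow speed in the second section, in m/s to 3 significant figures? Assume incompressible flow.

Continuity gives A₁v₁ = A₂v₂, so v₂ = (163 cm²)/(16.5 cm²) × 0.784 m/s = 7.76 m/s.

v₂ ≈ 7.76 m/s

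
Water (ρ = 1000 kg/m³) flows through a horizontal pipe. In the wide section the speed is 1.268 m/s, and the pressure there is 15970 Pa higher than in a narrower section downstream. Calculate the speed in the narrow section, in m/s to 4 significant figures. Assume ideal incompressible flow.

Horizontal Bernoulli: P₁ + ½ρv₁² = P₂ + ½ρv₂², so v₂² = v₁² + 2(P₁ − P₂)/ρ.
v₂ = √(1.268² + 2·15970/1000) = √(1.608 + 31.94) = 5.792 m/s.

v₂ ≈ 5.792 m/s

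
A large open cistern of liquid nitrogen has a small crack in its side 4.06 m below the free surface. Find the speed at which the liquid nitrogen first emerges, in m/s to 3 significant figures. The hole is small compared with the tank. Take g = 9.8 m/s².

Torricelli's result v = √(2gh) gives v = √(2·9.8·4.06) = 8.92 m/s.

v = 8.92 m/s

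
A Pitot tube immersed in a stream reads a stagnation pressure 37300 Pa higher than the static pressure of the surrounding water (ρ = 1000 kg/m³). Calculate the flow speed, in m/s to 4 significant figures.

v ≈ 8.637 m/s

Bernoulli between the free stream and the stagnation point: ½ρv² = P_stag − P_static.
v = √(2ΔP/ρ) = √(2·37300/1000) = 8.637 m/s.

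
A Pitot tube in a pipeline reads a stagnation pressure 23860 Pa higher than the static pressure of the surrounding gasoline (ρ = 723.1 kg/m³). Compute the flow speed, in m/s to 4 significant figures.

Bernoulli between the free stream and the stagnation point: ½ρv² = P_stag − P_static.
v = √(2ΔP/ρ) = √(2·23860/723.1) = 8.124 m/s.

v ≈ 8.124 m/s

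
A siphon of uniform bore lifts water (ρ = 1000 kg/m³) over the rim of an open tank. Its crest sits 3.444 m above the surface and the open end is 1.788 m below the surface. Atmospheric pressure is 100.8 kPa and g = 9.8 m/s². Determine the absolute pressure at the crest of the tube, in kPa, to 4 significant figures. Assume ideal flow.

Bernoulli surface→outlet gives ½v² = g·h_out, so v = √(2·9.8·1.788) = 5.920 m/s.
The bore is uniform, so the speed at the crest is the same v. Bernoulli surface→crest: P_atm = P_top + ½ρv² + ρg·h_top.
P_top = 100800 − ½·1000·5.920² − 1000·9.8·3.444 = 49530 Pa.

P_top ≈ 49.53 kPa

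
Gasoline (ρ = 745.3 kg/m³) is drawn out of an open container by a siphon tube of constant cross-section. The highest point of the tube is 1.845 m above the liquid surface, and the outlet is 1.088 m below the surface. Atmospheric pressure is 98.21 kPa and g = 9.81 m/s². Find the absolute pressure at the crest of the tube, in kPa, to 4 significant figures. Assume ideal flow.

The outlet speed comes from Torricelli: v = √(2g·1.088) = 4.620 m/s.
Continuity keeps v the same throughout the tube; from surface to crest, P_atm + 0 = P_top + ½ρv² + ρg·h_top.
P_top = 98210 − ½·745.3·4.620² − 745.3·9.81·1.845 = 76770 Pa.

P_top ≈ 76.77 kPa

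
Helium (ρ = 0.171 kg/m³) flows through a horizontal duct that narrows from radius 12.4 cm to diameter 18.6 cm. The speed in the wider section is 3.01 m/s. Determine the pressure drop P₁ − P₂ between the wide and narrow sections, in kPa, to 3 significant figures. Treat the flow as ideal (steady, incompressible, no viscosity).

Mass conservation (A₁v₁ = A₂v₂) gives v₂ = 3.01 × 483/272 = 5.35 m/s.
Along the horizontal streamline, P + ½ρv² is constant.
P₁ − P₂ = ½·0.171·(5.35² − 3.01²) = ½·0.171·19.6 = 1.67 Pa.

ΔP ≈ 0.00167 kPa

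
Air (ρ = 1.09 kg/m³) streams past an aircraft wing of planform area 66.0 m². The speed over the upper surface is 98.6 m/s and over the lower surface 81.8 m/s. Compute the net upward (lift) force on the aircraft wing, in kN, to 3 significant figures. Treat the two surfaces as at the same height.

The faster flow above has the lower pressure; Bernoulli (same height) gives ΔP = ½ρ(v_up² − v_low²).
ΔP = ½·1.09·(98.6² − 81.8²) = 1650 Pa.
Lift = ΔP · A = 1650 × 66.0 = 109000 N.

109 kN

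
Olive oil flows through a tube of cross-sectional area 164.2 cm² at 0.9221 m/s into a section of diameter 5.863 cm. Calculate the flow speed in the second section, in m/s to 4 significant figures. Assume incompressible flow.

Continuity gives A₁v₁ = A₂v₂, so v₂ = (164.2 cm²)/(27.00 cm²) × 0.9221 m/s = 5.608 m/s.

v₂ ≈ 5.608 m/s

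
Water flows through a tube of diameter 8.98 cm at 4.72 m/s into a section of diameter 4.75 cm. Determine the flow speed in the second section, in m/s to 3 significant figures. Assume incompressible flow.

Continuity gives A₁v₁ = A₂v₂, so v₂ = (63.3 cm²)/(17.7 cm²) × 4.72 m/s = 16.9 m/s.

v₂ ≈ 16.9 m/s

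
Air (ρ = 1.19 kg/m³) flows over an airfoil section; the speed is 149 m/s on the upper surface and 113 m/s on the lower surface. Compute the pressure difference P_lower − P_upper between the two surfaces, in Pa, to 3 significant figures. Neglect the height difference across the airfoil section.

With negligible Δh, P + ½ρv² is constant, so P_low − P_up = ½ρ(v_up² − v_low²).
ΔP = ½·1.19·(149² − 113²) = 5610 Pa.

ΔP = 5610 Pa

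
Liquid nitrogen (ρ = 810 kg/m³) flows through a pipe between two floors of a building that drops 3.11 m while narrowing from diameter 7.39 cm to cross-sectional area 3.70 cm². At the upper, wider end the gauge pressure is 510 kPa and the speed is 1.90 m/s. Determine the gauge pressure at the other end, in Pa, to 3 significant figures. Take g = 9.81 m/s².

Continuity gives A₁v₁ = A₂v₂, so v₂ = (42.9 cm²)/(3.70 cm²) × 1.90 m/s = 22.0 m/s.
Energy conservation along the streamline gives P₂ = P₁ − ½ρ(v₂² − v₁²) − ρg(h₂ − h₁).
P₂ = 510000 + ½·810·(1.90² − 22.0²) − 810·9.81·(−3.11) = 510000 + (-195000) − (-24700) = 340000 Pa.

P₂ ≈ 340000 Pa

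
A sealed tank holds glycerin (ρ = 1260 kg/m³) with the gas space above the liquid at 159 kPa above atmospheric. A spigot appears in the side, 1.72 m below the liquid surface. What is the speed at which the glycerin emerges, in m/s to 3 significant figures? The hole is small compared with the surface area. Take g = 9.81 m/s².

Take point 1 at the surface (v₁ ≈ 0) and point 2 at the hole (at atmospheric pressure). Bernoulli: P₁ + ρg h = P_atm + ½ρv₂².
With P₁ − P_atm = 159000 Pa, v₂ = √(2gh + 2ΔP/ρ) = √(2·9.81·1.72 + 2·159000/1260) = 16.9 m/s.

16.9 m/s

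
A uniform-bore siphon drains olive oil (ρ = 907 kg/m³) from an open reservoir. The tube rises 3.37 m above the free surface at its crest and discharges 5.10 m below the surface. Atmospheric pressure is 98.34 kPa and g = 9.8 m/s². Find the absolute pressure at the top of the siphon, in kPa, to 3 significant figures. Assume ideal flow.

Bernoulli surface→outlet gives ½v² = g·h_out, so v = √(2·9.8·5.10) = 10.00 m/s.
With constant cross-section the crest speed equals v; applying Bernoulli from the surface up to the crest, P_top = P_atm − ½ρv² − ρg·h_top.
P_top = 98340 − ½·907·10.00² − 907·9.8·3.37 = 23100 Pa.

P_top = 23.1 kPa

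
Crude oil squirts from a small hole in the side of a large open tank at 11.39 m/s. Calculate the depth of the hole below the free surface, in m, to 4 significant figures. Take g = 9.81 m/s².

Torricelli: v = √(2gh), so h = v²/(2g).
h = 11.39²/(2·9.81) = 129.7/19.62 = 6.612 m.

h = 6.612 m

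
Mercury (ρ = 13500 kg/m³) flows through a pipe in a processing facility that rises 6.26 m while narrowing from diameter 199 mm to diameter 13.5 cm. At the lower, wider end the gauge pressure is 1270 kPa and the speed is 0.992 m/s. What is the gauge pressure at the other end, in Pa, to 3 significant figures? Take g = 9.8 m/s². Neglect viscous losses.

By continuity, v₂ = v₁·A₁/A₂ = 0.992·(311/143) = 2.16 m/s.
Bernoulli: P₁ + ½ρv₁² + ρg h₁ = P₂ + ½ρv₂² + ρg h₂, so P₂ = P₁ + ½ρ(v₁² − v₂²) − ρg(h₂ − h₁).
P₂ = 1270000 + ½·13500·(0.992² − 2.16²) − 13500·9.8·(+6.26) = 1270000 + (-24700) − (828000) = 417000 Pa.

P₂ = 417000 Pa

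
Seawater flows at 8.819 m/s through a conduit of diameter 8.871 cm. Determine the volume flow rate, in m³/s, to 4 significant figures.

Q ≈ 0.05451 m³/s

Q = A·v = 0.006181 m² × 8.819 m/s = 0.05451 m³/s.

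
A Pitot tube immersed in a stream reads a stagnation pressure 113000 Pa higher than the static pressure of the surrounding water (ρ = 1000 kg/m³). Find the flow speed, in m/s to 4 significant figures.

v ≈ 15.03 m/s

Bernoulli between the free stream and the stagnation point: ½ρv² = P_stag − P_static.
v = √(2ΔP/ρ) = √(2·113000/1000) = 15.03 m/s.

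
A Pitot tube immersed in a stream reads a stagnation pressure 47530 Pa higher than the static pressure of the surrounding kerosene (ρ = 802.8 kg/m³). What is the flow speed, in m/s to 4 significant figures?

10.88 m/s

The dynamic pressure equals the rise in static pressure at the stagnation point: ΔP = ½ρv².
v = √(2ΔP/ρ) = √(2·47530/802.8) = 10.88 m/s.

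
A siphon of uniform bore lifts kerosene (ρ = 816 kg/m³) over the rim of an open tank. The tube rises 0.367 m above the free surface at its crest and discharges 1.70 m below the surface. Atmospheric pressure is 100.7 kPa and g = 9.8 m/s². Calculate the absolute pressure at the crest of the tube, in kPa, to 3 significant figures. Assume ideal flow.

84.2 kPa

From the surface to the outlet (both open to atmosphere, surface at rest): v = √(2g·h_out) = √(2·9.8·1.70) = 5.77 m/s.
Continuity keeps v the same throughout the tube; from surface to crest, P_atm + 0 = P_top + ½ρv² + ρg·h_top.
P_top = 100700 − ½·816·5.77² − 816·9.8·0.367 = 84200 Pa.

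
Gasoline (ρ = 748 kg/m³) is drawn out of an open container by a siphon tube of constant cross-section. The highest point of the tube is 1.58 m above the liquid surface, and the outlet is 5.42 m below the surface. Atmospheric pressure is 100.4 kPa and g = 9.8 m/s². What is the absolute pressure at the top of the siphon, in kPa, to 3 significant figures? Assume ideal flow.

Bernoulli surface→outlet gives ½v² = g·h_out, so v = √(2·9.8·5.42) = 10.3 m/s.
With constant cross-section the crest speed equals v; applying Bernoulli from the surface up to the crest, P_top = P_atm − ½ρv² − ρg·h_top.
P_top = 100400 − ½·748·10.3² − 748·9.8·1.58 = 49100 Pa.

P_top = 49.1 kPa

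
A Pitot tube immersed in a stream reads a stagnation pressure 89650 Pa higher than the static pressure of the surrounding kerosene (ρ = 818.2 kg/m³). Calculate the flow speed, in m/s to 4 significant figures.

At the stagnation point the flow is brought to rest, so Bernoulli gives P_stag − P_static = ½ρv².
v = √(2ΔP/ρ) = √(2·89650/818.2) = 14.80 m/s.

v = 14.80 m/s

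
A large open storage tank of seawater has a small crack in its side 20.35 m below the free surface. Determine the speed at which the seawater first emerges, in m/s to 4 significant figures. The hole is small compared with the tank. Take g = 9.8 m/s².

Bernoulli from surface to hole (P equal, v_surface ≈ 0): v = √(2gh) = √(2×9.8×20.35) = 19.97 m/s.

v ≈ 19.97 m/s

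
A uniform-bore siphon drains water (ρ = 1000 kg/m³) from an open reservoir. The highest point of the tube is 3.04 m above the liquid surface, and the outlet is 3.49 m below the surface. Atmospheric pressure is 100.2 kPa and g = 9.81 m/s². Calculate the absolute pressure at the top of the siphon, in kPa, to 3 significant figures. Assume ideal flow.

From the surface to the outlet (both open to atmosphere, surface at rest): v = √(2g·h_out) = √(2·9.81·3.49) = 8.27 m/s.
With constant cross-section the crest speed equals v; applying Bernoulli from the surface up to the crest, P_top = P_atm − ½ρv² − ρg·h_top.
P_top = 100200 − ½·1000·8.27² − 1000·9.81·3.04 = 36100 Pa.

36.1 kPa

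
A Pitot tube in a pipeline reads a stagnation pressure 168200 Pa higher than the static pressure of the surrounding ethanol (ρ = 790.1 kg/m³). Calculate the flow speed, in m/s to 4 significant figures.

Bernoulli between the free stream and the stagnation point: ½ρv² = P_stag − P_static.
v = √(2ΔP/ρ) = √(2·168200/790.1) = 20.63 m/s.

20.63 m/s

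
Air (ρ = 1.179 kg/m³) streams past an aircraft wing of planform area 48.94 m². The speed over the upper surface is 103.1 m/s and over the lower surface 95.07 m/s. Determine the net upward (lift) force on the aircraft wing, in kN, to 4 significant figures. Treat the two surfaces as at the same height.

The faster flow above has the lower pressure; Bernoulli (same height) gives ΔP = ½ρ(v_up² − v_low²).
ΔP = ½·1.179·(103.1² − 95.07²) = 938.1 Pa.
Lift = ΔP · A = 938.1 × 48.94 = 45910 N.

F ≈ 45.91 kN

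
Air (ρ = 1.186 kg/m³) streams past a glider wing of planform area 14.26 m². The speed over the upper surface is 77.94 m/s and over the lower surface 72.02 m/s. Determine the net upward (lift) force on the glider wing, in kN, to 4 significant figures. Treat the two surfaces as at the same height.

From P + ½ρv² = const at equal height, P_low − P_up = ½ρ(v_up² − v_low²).
ΔP = ½·1.186·(77.94² − 72.02²) = 526.4 Pa.
Lift = ΔP · A = 526.4 × 14.26 = 7507 N.

F = 7.507 kN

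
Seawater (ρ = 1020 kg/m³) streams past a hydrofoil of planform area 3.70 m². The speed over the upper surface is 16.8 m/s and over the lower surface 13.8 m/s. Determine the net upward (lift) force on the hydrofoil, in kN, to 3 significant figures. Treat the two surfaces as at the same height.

F ≈ 173 kN

With equal heights on the two surfaces, Bernoulli gives P_lower − P_upper = ½ρ(v_upper² − v_lower²).
ΔP = ½·1020·(16.8² − 13.8²) = 46800 Pa.
Lift = ΔP · A = 46800 × 3.70 = 173000 N.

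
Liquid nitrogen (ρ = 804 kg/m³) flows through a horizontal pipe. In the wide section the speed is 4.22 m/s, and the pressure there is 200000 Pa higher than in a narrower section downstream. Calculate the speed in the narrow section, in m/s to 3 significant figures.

v₂ ≈ 22.7 m/s

With h₁ = h₂, rearranging Bernoulli gives v₂ = √(v₁² + 2ΔP/ρ).
v₂ = √(4.22² + 2·200000/804) = √(17.8 + 498) = 22.7 m/s.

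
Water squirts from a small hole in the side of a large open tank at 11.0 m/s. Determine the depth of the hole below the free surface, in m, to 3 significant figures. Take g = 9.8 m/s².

6.17 m

For a small hole in a large open tank, ½v² = gh, giving h = v²/(2g).
h = 11.0²/(2·9.8) = 121/19.60 = 6.17 m.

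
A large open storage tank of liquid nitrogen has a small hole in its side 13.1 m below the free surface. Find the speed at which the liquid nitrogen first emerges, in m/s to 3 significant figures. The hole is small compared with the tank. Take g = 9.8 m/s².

The surface is effectively still and both ends are open, so ½v² = gh and v = √(2·9.8·13.1) = 16.0 m/s.

16.0 m/s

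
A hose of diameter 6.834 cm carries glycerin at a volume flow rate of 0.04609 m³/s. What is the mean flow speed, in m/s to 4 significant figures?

Q = 0.04609 m³/s = 0.04609 m³/s.
v = Q/A = 0.04609 / 0.003668 = 12.57 m/s.

v ≈ 12.57 m/s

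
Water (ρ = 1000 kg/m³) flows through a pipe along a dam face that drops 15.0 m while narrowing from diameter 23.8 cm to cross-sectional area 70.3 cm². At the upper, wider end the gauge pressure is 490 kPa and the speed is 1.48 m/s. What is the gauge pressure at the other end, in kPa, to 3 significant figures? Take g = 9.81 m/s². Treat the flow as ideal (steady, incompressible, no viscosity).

P₂ ≈ 594 kPa

The volume flow rate is constant, so v₂ = (A₁/A₂)v₁ = (445/70.3)·1.48 = 9.37 m/s.
Energy conservation along the streamline gives P₂ = P₁ − ½ρ(v₂² − v₁²) − ρg(h₂ − h₁).
P₂ = 490000 + ½·1000·(1.48² − 9.37²) − 1000·9.81·(−15.0) = 490000 + (-42800) − (-147000) = 594000 Pa.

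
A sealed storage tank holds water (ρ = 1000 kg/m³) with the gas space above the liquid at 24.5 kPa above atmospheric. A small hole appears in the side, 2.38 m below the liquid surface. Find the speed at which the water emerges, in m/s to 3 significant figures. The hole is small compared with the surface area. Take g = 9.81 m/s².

Take point 1 at the surface (v₁ ≈ 0) and point 2 at the hole (at atmospheric pressure). Bernoulli: P₁ + ρg h = P_atm + ½ρv₂².
With P₁ − P_atm = 24500 Pa, v₂ = √(2gh + 2ΔP/ρ) = √(2·9.81·2.38 + 2·24500/1000) = 9.78 m/s.

9.78 m/s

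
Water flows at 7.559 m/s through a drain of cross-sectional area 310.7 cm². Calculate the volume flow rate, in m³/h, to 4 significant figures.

Q = A·v = 0.03107 m² × 7.559 m/s = 0.2349 m³/s.
Converting: 0.2349 m³/s × 3600 = 845.5 m³/h.

845.5 m³/h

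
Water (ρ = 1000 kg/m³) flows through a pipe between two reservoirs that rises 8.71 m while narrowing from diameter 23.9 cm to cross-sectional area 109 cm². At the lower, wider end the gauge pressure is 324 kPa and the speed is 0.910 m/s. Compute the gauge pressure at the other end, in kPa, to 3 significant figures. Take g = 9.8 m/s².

Mass conservation (A₁v₁ = A₂v₂) gives v₂ = 0.910 × 449/109 = 3.75 m/s.
Bernoulli: P₁ + ½ρv₁² + ρg h₁ = P₂ + ½ρv₂² + ρg h₂, so P₂ = P₁ + ½ρ(v₁² − v₂²) − ρg(h₂ − h₁).
P₂ = 324000 + ½·1000·(0.910² − 3.75²) − 1000·9.8·(+8.71) = 324000 + (-6600) − (85400) = 232000 Pa.

P₂ ≈ 232 kPa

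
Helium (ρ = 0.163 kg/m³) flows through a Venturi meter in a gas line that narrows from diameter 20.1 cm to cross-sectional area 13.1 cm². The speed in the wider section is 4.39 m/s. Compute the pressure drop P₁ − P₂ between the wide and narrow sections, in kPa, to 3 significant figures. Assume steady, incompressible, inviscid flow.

By continuity, v₂ = v₁·A₁/A₂ = 4.39·(317/13.1) = 106 m/s.
Along the horizontal streamline, P + ½ρv² is constant.
P₁ − P₂ = ½·0.163·(106² − 4.39²) = ½·0.163·11300 = 920 Pa.

ΔP = 0.920 kPa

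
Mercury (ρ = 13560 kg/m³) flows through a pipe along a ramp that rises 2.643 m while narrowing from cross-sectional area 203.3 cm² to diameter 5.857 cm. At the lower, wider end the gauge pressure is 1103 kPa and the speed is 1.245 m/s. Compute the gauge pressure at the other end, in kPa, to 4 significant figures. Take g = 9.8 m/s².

P₂ ≈ 163.9 kPa

Mass conservation (A₁v₁ = A₂v₂) gives v₂ = 1.245 × 203.3/26.94 = 9.394 m/s.
Energy conservation along the streamline gives P₂ = P₁ − ½ρ(v₂² − v₁²) − ρg(h₂ − h₁).
P₂ = 1103000 + ½·13560·(1.245² − 9.394²) − 13560·9.8·(+2.643) = 1103000 + (-587900) − (351200) = 163900 Pa.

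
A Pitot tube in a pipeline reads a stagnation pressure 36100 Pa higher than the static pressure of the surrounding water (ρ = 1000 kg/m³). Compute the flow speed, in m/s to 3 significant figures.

The dynamic pressure equals the rise in static pressure at the stagnation point: ΔP = ½ρv².
v = √(2ΔP/ρ) = √(2·36100/1000) = 8.50 m/s.

v ≈ 8.50 m/s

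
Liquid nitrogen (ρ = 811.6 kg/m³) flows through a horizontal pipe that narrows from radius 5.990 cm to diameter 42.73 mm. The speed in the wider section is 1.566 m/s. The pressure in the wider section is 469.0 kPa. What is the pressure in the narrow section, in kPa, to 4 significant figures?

P₂ ≈ 408.5 kPa

Mass conservation (A₁v₁ = A₂v₂) gives v₂ = 1.566 × 112.7/14.34 = 12.31 m/s.
With no height change, Bernoulli's equation is P₁ + ½ρv₁² = P₂ + ½ρv₂².
P₂ = P₁ − ½ρ(v₂² − v₁²) = 469000 − ½·811.6·(12.31² − 1.566²) = 469000 − 60490 = 408500 Pa.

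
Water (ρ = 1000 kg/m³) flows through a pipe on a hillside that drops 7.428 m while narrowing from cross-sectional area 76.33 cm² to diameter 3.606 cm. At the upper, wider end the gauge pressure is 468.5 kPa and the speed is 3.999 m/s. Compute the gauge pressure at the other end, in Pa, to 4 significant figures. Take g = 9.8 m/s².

102600 Pa

By continuity, v₂ = v₁·A₁/A₂ = 3.999·(76.33/10.21) = 29.89 m/s.
Applying Bernoulli between the two ends and solving for P₂: P₂ = P₁ + ½ρ(v₁² − v₂²) − ρgΔh.
P₂ = 468500 + ½·1000·(3.999² − 29.89²) − 1000·9.8·(−7.428) = 468500 + (-438700) − (-72790) = 102600 Pa.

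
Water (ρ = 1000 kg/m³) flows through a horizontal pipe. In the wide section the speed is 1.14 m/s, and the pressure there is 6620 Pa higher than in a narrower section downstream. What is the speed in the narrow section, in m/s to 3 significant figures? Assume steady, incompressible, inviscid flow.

With h₁ = h₂, rearranging Bernoulli gives v₂ = √(v₁² + 2ΔP/ρ).
v₂ = √(1.14² + 2·6620/1000) = √(1.30 + 13.2) = 3.81 m/s.

v₂ ≈ 3.81 m/s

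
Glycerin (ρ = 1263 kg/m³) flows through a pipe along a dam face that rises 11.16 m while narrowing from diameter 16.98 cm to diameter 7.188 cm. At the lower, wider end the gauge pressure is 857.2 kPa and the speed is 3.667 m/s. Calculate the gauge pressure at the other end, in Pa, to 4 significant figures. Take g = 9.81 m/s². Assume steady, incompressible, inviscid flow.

P₂ ≈ 463000 Pa

The volume flow rate is constant, so v₂ = (A₁/A₂)v₁ = (226.4/40.58)·3.667 = 20.46 m/s.
Energy conservation along the streamline gives P₂ = P₁ − ½ρ(v₂² − v₁²) − ρg(h₂ − h₁).
P₂ = 857200 + ½·1263·(3.667² − 20.46²) − 1263·9.81·(+11.16) = 857200 + (-255900) − (138300) = 463000 Pa.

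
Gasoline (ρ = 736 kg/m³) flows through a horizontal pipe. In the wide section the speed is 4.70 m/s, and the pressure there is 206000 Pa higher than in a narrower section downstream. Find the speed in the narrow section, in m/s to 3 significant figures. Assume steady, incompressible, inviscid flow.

Along the level pipe P + ½ρv² is conserved, hence v₂² = v₁² + 2(P₁ − P₂)/ρ.
v₂ = √(4.70² + 2·206000/736) = √(22.1 + 560) = 24.1 m/s.

v₂ = 24.1 m/s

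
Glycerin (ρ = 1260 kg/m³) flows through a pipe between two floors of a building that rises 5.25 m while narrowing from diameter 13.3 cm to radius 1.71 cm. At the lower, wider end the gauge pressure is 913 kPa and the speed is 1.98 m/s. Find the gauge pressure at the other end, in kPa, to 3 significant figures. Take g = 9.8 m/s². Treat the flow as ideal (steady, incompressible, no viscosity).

P₂ ≈ 286 kPa

Continuity gives A₁v₁ = A₂v₂, so v₂ = (139 cm²)/(9.19 cm²) × 1.98 m/s = 29.9 m/s.
Energy conservation along the streamline gives P₂ = P₁ − ½ρ(v₂² − v₁²) − ρg(h₂ − h₁).
P₂ = 913000 + ½·1260·(1.98² − 29.9²) − 1260·9.8·(+5.25) = 913000 + (-562000) − (64800) = 286000 Pa.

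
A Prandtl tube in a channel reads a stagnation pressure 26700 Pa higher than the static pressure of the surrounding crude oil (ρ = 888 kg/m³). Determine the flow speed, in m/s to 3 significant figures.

v ≈ 7.75 m/s

Bernoulli between the free stream and the stagnation point: ½ρv² = P_stag − P_static.
v = √(2ΔP/ρ) = √(2·26700/888) = 7.75 m/s.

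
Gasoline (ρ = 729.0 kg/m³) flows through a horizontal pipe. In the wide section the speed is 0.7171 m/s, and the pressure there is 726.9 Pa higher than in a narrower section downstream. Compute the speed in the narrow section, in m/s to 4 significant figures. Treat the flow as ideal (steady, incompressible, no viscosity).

v₂ ≈ 1.584 m/s

With h₁ = h₂, rearranging Bernoulli gives v₂ = √(v₁² + 2ΔP/ρ).
v₂ = √(0.7171² + 2·726.9/729.0) = √(0.5142 + 1.994) = 1.584 m/s.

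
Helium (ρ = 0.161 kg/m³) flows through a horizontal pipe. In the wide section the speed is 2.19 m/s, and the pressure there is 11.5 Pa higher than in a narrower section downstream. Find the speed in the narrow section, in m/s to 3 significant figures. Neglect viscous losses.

Horizontal Bernoulli: P₁ + ½ρv₁² = P₂ + ½ρv₂², so v₂² = v₁² + 2(P₁ − P₂)/ρ.
v₂ = √(2.19² + 2·11.5/0.161) = √(4.80 + 143) = 12.2 m/s.

v₂ ≈ 12.2 m/s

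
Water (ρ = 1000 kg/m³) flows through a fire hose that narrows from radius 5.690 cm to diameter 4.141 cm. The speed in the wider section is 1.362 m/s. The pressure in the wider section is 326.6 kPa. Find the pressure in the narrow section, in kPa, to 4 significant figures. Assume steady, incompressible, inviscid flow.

Continuity gives A₁v₁ = A₂v₂, so v₂ = (101.7 cm²)/(13.47 cm²) × 1.362 m/s = 10.29 m/s.
Bernoulli (h₁ = h₂): P₁ − P₂ = ½ρ(v₂² − v₁²).
P₂ = P₁ − ½ρ(v₂² − v₁²) = 326600 − ½·1000·(10.29² − 1.362²) = 326600 − 51970 = 274600 Pa.

274.6 kPa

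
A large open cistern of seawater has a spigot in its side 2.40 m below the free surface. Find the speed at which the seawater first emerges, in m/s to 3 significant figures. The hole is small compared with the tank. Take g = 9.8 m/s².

The surface is effectively still and both ends are open, so ½v² = gh and v = √(2·9.8·2.40) = 6.86 m/s.

v ≈ 6.86 m/s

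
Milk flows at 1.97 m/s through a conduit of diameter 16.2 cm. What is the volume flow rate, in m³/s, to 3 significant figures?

Q = A·v = 0.0206 m² × 1.97 m/s = 0.0406 m³/s.

Q ≈ 0.0406 m³/s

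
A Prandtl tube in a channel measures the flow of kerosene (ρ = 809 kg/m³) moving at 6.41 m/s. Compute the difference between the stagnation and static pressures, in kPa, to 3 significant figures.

The dynamic pressure equals the rise in static pressure at the stagnation point: ΔP = ½ρv².
ΔP = ½·809·6.41² = 16600 Pa.

ΔP ≈ 16.6 kPa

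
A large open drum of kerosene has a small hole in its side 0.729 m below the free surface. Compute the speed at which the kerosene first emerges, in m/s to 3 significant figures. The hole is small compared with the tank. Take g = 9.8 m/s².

The surface is effectively still and both ends are open, so ½v² = gh and v = √(2·9.8·0.729) = 3.78 m/s.

v = 3.78 m/s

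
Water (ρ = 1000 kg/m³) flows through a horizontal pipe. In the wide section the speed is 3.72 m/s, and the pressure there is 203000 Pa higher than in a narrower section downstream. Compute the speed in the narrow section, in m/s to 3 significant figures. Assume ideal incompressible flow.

With h₁ = h₂, rearranging Bernoulli gives v₂ = √(v₁² + 2ΔP/ρ).
v₂ = √(3.72² + 2·203000/1000) = √(13.8 + 406) = 20.5 m/s.

v₂ ≈ 20.5 m/s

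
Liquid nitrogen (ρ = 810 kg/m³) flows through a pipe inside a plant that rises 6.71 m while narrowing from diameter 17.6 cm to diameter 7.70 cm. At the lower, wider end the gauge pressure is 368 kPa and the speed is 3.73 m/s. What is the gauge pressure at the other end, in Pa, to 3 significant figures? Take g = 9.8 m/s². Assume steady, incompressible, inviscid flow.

By continuity, v₂ = v₁·A₁/A₂ = 3.73·(243/46.6) = 19.5 m/s.
Energy conservation along the streamline gives P₂ = P₁ − ½ρ(v₂² − v₁²) − ρg(h₂ − h₁).
P₂ = 368000 + ½·810·(3.73² − 19.5²) − 810·9.8·(+6.71) = 368000 + (-148000) − (53300) = 167000 Pa.

P₂ = 167000 Pa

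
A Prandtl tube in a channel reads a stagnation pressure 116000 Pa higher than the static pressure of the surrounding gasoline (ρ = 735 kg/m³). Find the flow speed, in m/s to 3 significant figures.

v = 17.8 m/s

At the stagnation point the flow is brought to rest, so Bernoulli gives P_stag − P_static = ½ρv².
v = √(2ΔP/ρ) = √(2·116000/735) = 17.8 m/s.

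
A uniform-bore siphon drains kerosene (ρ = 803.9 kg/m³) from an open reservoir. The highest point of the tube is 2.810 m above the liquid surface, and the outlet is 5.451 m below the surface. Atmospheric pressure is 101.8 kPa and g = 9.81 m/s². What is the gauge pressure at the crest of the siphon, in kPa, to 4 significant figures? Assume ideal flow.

P_gauge = -65.15 kPa

The outlet speed comes from Torricelli: v = √(2g·5.451) = 10.34 m/s.
With constant cross-section the crest speed equals v; applying Bernoulli from the surface up to the crest, P_top = P_atm − ½ρv² − ρg·h_top.
P_top = 101800 − ½·803.9·10.34² − 803.9·9.81·2.810 = 36650 Pa. So P_gauge = P_top − P_atm = -65150 Pa.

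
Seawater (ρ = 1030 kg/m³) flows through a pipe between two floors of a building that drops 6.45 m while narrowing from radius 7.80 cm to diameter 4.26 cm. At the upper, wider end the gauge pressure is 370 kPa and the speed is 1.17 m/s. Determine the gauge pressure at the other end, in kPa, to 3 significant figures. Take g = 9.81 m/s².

P₂ = 309 kPa

By continuity, v₂ = v₁·A₁/A₂ = 1.17·(191/14.3) = 15.7 m/s.
Applying Bernoulli between the two ends and solving for P₂: P₂ = P₁ + ½ρ(v₁² − v₂²) − ρgΔh.
P₂ = 370000 + ½·1030·(1.17² − 15.7²) − 1030·9.81·(−6.45) = 370000 + (-126000) − (-65200) = 309000 Pa.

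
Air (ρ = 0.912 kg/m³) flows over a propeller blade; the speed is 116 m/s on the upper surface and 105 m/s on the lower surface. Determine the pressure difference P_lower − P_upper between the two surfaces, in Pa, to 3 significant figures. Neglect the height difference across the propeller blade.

ΔP ≈ 1110 Pa

With negligible Δh, P + ½ρv² is constant, so P_low − P_up = ½ρ(v_up² − v_low²).
ΔP = ½·0.912·(116² − 105²) = 1110 Pa.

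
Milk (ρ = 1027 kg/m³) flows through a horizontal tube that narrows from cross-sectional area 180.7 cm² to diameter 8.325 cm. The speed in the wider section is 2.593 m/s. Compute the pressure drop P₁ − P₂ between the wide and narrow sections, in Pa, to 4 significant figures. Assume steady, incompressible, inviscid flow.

ΔP ≈ 34600 Pa

Mass conservation (A₁v₁ = A₂v₂) gives v₂ = 2.593 × 180.7/54.43 = 8.608 m/s.
Bernoulli (h₁ = h₂): P₁ − P₂ = ½ρ(v₂² − v₁²).
P₁ − P₂ = ½·1027·(8.608² − 2.593²) = ½·1027·67.37 = 34600 Pa.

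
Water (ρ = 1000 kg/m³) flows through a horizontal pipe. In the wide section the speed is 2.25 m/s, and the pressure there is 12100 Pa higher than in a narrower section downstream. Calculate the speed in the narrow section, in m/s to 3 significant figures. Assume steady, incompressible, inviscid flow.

v₂ ≈ 5.41 m/s

With h₁ = h₂, rearranging Bernoulli gives v₂ = √(v₁² + 2ΔP/ρ).
v₂ = √(2.25² + 2·12100/1000) = √(5.06 + 24.2) = 5.41 m/s.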